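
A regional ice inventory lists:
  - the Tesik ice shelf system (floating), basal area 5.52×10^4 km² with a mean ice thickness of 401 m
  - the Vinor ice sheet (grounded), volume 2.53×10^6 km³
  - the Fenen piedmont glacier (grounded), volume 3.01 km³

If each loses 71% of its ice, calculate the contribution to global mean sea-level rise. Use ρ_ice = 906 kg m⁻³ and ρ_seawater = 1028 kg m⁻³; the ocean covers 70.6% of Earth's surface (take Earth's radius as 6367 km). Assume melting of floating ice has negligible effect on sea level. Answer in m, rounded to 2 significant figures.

The Tesik ice shelf system is floating and already displaces its own weight of water, so its melt adds essentially nothing to sea level.
Vinor: 0.71 × 2.53×10^6 km³ × (906/1028) = 1.583×10^6 km³ of water.
Fenen: 0.71 × 3.01 km³ × (906/1028) = 1.883 km³ of water.
Total added water ≈ 1.583×10^15 m³ over 3.60×10^14 m² → Δh = 4.40 m.

≈ 4.4 m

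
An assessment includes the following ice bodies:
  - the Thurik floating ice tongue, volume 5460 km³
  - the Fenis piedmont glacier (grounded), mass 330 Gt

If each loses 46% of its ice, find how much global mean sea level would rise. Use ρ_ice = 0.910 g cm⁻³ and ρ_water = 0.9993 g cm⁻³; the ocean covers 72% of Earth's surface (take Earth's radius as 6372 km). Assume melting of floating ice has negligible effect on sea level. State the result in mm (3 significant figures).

≈ 0.414 mm

The Thurik floating ice tongue is floating and already displaces its own weight of water, so its melt adds essentially nothing to sea level.
Fenis: 0.46 × 330 Gt = 1.518×10^14 kg; dividing by ρ_w = 0.9993 g cm⁻³ = 999.3 kg m⁻³ gives 1.519×10^11 m³ of water.
Total added water ≈ 1.519×10^11 m³ over 3.67×10^14 m² → Δh = 4.14×10^-4 m = 0.414 mm.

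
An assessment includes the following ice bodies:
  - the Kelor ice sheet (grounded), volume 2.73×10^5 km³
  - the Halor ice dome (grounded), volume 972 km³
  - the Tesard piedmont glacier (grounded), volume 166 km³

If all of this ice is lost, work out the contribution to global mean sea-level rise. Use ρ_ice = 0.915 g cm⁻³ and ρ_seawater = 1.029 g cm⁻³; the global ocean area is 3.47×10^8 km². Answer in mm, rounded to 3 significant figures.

Kelor: 2.73×10^5 km³ × (915/1029) = 2.428×10^5 km³ of water.
Halor: 972 km³ × (915/1029) = 864.3 km³ of water.
Tesard: 166 km³ × (915/1029) = 147.6 km³ of water.
Total added water ≈ 2.438×10^14 m³ over 3.47×10^14 m² → Δh = 0.702 m = 702 mm.

≈ 702 mm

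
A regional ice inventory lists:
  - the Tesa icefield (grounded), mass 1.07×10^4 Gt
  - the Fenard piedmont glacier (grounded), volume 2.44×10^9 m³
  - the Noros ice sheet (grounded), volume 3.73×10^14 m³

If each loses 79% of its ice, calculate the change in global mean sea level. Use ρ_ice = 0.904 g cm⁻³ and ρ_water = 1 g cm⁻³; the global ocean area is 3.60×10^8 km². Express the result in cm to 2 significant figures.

Tesa: 0.79 × 1.07×10^4 Gt = 8.453×10^15 kg; dividing by ρ_w = 1 g cm⁻³ = 1000 kg m⁻³ gives 8.453×10^12 m³ of water.
Fenard: 0.79 × 2.44×10^9 m³ × (904/1000) = 1.743×10^9 m³ of water.
Noros: 0.79 × 3.73×10^14 m³ × (904/1000) = 2.664×10^14 m³ of water.
Total added water ≈ 2.748×10^14 m³ over 3.60×10^14 m² → Δh = 0.763 m = 76 cm.

≈ 76 cm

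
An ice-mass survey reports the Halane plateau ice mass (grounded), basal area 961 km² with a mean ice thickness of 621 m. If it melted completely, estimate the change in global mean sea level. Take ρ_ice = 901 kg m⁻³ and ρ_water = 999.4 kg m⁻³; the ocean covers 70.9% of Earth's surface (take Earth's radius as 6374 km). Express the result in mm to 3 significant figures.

Halane: ice volume = 961 km² × 621 m = 596.8 km³; 596.8 × (901/999.4) = 538.0 km³ of water.
Spread over 3.62×10^14 m² of ocean, Δh = 5.380×10^11 / 3.62×10^14 = 1.49×10^-3 m = 1.49 mm.

≈ 1.49 mm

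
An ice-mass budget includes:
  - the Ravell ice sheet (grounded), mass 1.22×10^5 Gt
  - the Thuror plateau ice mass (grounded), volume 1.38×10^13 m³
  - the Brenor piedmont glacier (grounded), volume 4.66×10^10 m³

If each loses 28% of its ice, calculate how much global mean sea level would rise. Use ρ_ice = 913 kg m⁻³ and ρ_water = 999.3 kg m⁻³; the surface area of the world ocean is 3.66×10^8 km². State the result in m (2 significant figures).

Ravell: 0.28 × 1.22×10^5 Gt = 3.416×10^16 kg; dividing by ρ_w = 999.3 kg m⁻³ gives 3.418×10^13 m³ of water.
Thuror: 0.28 × 1.38×10^13 m³ × (913/999.3) = 3.530×10^12 m³ of water.
Brenor: 0.28 × 4.66×10^10 m³ × (913/999.3) = 1.192×10^10 m³ of water.
Total added water ≈ 3.773×10^13 m³ over 3.66×10^14 m² → Δh = 0.103 m.

≈ 0.10 m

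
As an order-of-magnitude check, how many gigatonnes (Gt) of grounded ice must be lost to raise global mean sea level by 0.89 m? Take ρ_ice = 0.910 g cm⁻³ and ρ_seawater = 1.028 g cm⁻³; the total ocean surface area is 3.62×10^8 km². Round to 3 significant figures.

≈ 3.31×10^5 Gt

Required water volume = Δh × A = 0.89 m × 3.62×10^14 m² = 3.222×10^14 m³.
ρ_w = 1.028 g cm⁻³ = 1028 kg m⁻³, so the mass of water = 3.222×10^14 m³ × 1028 kg m⁻³ = 3.312×10^17 kg = 3.31×10^5 Gt (and the same mass of ice, by conservation).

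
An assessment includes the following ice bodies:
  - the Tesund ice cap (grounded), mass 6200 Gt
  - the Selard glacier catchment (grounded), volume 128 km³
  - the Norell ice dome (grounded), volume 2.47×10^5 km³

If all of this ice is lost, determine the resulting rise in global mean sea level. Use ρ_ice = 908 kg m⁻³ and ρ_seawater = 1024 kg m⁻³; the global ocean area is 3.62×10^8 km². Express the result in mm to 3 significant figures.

Tesund: 6200 Gt = 6.200×10^15 kg; dividing by ρ_w = 1024 kg m⁻³ gives 6.055×10^12 m³ of water.
Selard: 128 km³ × (908/1024) = 113.5 km³ of water.
Norell: 2.47×10^5 km³ × (908/1024) = 2.190×10^5 km³ of water.
Total added water ≈ 2.252×10^14 m³ over 3.62×10^14 m² → Δh = 0.622 m = 622 mm.

≈ 622 mm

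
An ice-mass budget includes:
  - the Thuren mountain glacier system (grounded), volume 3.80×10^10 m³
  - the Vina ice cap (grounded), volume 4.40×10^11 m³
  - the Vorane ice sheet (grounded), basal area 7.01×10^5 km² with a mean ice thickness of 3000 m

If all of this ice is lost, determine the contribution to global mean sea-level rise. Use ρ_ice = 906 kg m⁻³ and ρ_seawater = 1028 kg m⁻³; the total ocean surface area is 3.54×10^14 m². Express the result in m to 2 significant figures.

≈ 5.2 m

Thuren: 3.80×10^10 m³ × (906/1028) = 3.349×10^10 m³ of water.
Vina: 4.40×10^11 m³ × (906/1028) = 3.878×10^11 m³ of water.
Vorane: ice volume = 7.01×10^5 km² × 3000 m = 2.103×10^6 km³; 2.103×10^6 × (906/1028) = 1.853×10^6 km³ of water.
Total added water ≈ 1.854×10^15 m³ over 3.54×10^14 m² → Δh = 5.24 m.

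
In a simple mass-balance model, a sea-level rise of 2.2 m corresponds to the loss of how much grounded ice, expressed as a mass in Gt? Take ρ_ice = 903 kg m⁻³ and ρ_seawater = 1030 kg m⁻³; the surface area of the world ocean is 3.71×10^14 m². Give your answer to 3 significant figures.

≈ 8.41×10^5 Gt

Required water volume = Δh × A = 2.2 m × 3.71×10^14 m² = 8.162×10^14 m³.
ρ_w = 1030 kg m⁻³, so the mass of water = 8.162×10^14 m³ × 1030 kg m⁻³ = 8.407×10^17 kg = 8.41×10^5 Gt (and the same mass of ice, by conservation).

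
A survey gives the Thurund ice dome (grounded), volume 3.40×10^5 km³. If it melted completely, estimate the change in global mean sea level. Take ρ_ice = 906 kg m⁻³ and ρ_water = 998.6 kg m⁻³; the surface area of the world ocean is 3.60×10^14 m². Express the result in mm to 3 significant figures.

≈ 857 mm

Thurund: 3.40×10^5 km³ × (906/998.6) = 3.085×10^5 km³ of water.
Spread over 3.60×10^14 m² of ocean, Δh = 3.085×10^14 / 3.60×10^14 = 0.857 m = 857 mm.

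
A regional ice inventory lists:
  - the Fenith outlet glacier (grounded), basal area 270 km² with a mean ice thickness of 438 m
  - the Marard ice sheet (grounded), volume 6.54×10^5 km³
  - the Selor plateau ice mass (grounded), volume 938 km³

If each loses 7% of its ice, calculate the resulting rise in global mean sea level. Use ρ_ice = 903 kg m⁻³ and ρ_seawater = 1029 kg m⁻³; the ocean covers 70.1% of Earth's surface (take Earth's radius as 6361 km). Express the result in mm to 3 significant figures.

Fenith: ice volume = 270 km² × 438 m = 118.3 km³; 0.07 × 118.3 × (903/1029) = 7.265 km³ of water.
Marard: 0.07 × 6.54×10^5 km³ × (903/1029) = 4.017×10^4 km³ of water.
Selor: 0.07 × 938 km³ × (903/1029) = 57.62 km³ of water.
Total added water ≈ 4.024×10^13 m³ over 3.56×10^14 m² → Δh = 0.113 m = 113 mm.

≈ 113 mm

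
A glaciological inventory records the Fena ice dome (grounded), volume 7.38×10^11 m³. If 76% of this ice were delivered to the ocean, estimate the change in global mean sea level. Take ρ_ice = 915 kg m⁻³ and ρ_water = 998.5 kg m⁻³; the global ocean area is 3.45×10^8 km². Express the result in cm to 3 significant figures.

Fena: 0.76 × 7.38×10^11 m³ × (915/998.5) = 5.140×10^11 m³ of water.
Spread over 3.45×10^14 m² of ocean, Δh = 5.140×10^11 / 3.45×10^14 = 1.49×10^-3 m = 0.149 cm.

≈ 0.149 cm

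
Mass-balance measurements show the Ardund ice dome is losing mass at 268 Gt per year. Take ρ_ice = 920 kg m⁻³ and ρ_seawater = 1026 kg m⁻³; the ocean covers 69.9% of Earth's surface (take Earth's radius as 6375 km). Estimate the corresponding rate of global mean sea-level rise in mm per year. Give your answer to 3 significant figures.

≈ 0.732 mm/yr

ρ_w = 1026 kg m⁻³. Annual water volume added = 268 Gt / ρ_w = 2.680×10^14 kg / 1026 kg m⁻³ = 2.612×10^11 m³.
Δh per year = 2.612×10^11 / 3.57×10^14 = 7.32×10^-4 m = 0.732 mm.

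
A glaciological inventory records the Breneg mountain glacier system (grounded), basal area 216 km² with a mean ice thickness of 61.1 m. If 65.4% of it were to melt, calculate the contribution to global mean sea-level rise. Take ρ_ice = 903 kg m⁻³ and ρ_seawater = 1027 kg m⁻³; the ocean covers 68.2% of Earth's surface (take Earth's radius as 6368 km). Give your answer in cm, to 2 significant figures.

Breneg: ice volume = 216 km² × 61.1 m = 13.20 km³; 0.654 × 13.20 × (903/1027) = 7.589 km³ of water.
Spread over 3.48×10^14 m² of ocean, Δh = 7.589×10^9 / 3.48×10^14 = 2.18×10^-5 m = 2.2×10^-3 cm.

≈ 2.2×10^-3 cm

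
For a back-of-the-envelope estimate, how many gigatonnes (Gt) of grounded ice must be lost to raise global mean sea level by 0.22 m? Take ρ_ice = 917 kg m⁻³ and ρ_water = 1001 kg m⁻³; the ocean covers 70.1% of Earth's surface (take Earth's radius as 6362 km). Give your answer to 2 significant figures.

Required water volume = Δh × A = 0.22 m × 3.57×10^14 m² = 7.844×10^13 m³.
ρ_w = 1001 kg m⁻³, so the mass of water = 7.844×10^13 m³ × 1001 kg m⁻³ = 7.852×10^16 kg = 7.9×10^4 Gt (and the same mass of ice, by conservation).

≈ 7.9×10^4 Gt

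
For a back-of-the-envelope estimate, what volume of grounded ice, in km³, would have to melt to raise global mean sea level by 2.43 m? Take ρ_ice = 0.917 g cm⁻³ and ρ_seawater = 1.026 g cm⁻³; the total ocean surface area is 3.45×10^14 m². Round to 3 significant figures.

≈ 9.38×10^5 km³

Required water volume = Δh × A = 2.43 m × 3.45×10^14 m² = 8.384×10^14 m³ = 8.384×10^5 km³.
Ice volume = water volume × ρ_w/ρ_ice = 8.384×10^5 × 1026/917 = 9.38×10^5 km³.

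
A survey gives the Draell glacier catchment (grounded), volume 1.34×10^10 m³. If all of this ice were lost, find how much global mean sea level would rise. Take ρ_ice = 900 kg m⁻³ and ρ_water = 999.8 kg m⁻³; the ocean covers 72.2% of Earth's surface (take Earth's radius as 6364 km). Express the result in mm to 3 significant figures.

Draell: 1.34×10^10 m³ × (900/999.8) = 1.206×10^10 m³ of water.
Spread over 3.67×10^14 m² of ocean, Δh = 1.206×10^10 / 3.67×10^14 = 3.28×10^-5 m = 0.0328 mm.

≈ 0.0328 mm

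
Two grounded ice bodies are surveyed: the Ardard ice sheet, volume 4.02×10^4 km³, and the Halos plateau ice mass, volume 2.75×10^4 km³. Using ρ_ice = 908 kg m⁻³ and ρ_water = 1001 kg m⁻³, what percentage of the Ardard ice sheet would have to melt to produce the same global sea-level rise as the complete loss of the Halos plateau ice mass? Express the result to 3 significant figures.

≈ 68.4 %

Equal sea-level rise means equal mass of meltwater, i.e. equal mass of ice lost.
Ice mass of Halos: 2.497×10^16 kg; ice mass of Ardard: 3.650×10^16 kg.
Fraction required = 2.497×10^16 / 3.650×10^16 = 0.684 → 68.4 %.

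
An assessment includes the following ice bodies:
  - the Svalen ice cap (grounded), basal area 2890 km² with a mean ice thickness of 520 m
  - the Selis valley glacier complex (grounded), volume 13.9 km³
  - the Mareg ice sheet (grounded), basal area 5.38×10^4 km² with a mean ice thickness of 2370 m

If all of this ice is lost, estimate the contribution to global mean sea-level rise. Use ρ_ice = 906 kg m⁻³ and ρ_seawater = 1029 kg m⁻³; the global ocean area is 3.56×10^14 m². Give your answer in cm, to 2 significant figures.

Svalen: ice volume = 2890 km² × 520 m = 1503 km³; 1503 × (906/1029) = 1323 km³ of water.
Selis: 13.9 km³ × (906/1029) = 12.24 km³ of water.
Mareg: ice volume = 5.38×10^4 km² × 2370 m = 1.275×10^5 km³; 1.275×10^5 × (906/1029) = 1.123×10^5 km³ of water.
Total added water ≈ 1.136×10^14 m³ over 3.56×10^14 m² → Δh = 0.319 m = 32 cm.

≈ 32 cm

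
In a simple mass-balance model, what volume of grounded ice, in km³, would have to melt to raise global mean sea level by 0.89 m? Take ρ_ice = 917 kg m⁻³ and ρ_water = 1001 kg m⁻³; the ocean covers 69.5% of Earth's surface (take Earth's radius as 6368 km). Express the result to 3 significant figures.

≈ 3.44×10^5 km³

Required water volume = Δh × A = 0.89 m × 3.54×10^14 m² = 3.152×10^14 m³ = 3.152×10^5 km³.
Ice volume = water volume × ρ_w/ρ_ice = 3.152×10^5 × 1001/917 = 3.44×10^5 km³.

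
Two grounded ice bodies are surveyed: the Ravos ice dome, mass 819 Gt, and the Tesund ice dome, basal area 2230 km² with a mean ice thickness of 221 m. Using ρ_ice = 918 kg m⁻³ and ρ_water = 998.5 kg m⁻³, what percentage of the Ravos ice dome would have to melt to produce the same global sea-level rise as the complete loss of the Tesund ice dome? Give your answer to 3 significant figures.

Equal sea-level rise means equal mass of meltwater, i.e. equal mass of ice lost.
Ice mass of Tesund: 4.524×10^14 kg; ice mass of Ravos: 8.190×10^14 kg.
Fraction required = 4.524×10^14 / 8.190×10^14 = 0.552 → 55.2 %.

≈ 55.2 %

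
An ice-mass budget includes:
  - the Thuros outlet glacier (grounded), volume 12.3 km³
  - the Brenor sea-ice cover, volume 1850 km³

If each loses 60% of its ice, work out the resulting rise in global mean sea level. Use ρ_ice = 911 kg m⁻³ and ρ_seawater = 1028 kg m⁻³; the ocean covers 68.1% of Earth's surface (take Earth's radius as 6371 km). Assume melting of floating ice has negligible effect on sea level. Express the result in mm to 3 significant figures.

Thuros: 0.6 × 12.3 km³ × (911/1028) = 6.540 km³ of water.
The Brenor sea-ice cover is floating and already displaces its own weight of water, so its melt adds essentially nothing to sea level.
Total added water ≈ 6.540×10^9 m³ over 3.47×10^14 m² → Δh = 1.88×10^-5 m = 0.0188 mm.

≈ 0.0188 mm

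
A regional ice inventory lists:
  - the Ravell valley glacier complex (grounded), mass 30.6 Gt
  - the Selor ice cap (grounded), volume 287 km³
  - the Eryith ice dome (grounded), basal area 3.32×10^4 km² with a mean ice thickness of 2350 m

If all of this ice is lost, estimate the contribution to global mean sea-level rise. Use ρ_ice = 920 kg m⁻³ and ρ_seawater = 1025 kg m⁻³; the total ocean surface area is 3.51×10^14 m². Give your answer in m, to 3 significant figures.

Ravell: 30.6 Gt = 3.060×10^13 kg; dividing by ρ_w = 1025 kg m⁻³ gives 2.985×10^10 m³ of water.
Selor: 287 km³ × (920/1025) = 257.6 km³ of water.
Eryith: ice volume = 3.32×10^4 km² × 2350 m = 7.802×10^4 km³; 7.802×10^4 × (920/1025) = 7.003×10^4 km³ of water.
Total added water ≈ 7.032×10^13 m³ over 3.51×10^14 m² → Δh = 0.200 m.

≈ 0.200 m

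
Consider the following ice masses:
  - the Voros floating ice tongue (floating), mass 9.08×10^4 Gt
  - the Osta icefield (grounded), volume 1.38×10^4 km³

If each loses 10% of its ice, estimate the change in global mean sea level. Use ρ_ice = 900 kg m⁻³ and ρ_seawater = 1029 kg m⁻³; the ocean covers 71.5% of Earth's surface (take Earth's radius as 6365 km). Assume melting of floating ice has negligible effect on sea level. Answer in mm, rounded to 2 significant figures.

≈ 3.3 mm

The Voros floating ice tongue is floating and already displaces its own weight of water, so its melt adds essentially nothing to sea level.
Osta: 0.1 × 1.38×10^4 km³ × (900/1029) = 1207 km³ of water.
Total added water ≈ 1.207×10^12 m³ over 3.64×10^14 m² → Δh = 3.32×10^-3 m = 3.3 mm.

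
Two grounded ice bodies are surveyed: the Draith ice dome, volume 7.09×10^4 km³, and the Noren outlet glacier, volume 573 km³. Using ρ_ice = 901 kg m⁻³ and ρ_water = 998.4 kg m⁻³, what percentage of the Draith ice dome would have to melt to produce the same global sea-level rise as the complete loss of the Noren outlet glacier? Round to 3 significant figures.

Equal sea-level rise means equal mass of meltwater, i.e. equal mass of ice lost.
Ice mass of Noren: 5.163×10^14 kg; ice mass of Draith: 6.388×10^16 kg.
Fraction required = 5.163×10^14 / 6.388×10^16 = 8.08×10^-3 → 0.808 %.

≈ 0.808 %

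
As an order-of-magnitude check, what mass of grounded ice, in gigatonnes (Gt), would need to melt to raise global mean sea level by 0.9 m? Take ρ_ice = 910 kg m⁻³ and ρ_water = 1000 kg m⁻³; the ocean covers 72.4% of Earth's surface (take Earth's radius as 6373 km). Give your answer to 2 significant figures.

≈ 3.3×10^5 Gt

Required water volume = Δh × A = 0.9 m × 3.70×10^14 m² = 3.326×10^14 m³.
ρ_w = 1000 kg m⁻³, so the mass of water = 3.326×10^14 m³ × 1000 kg m⁻³ = 3.326×10^17 kg = 3.3×10^5 Gt (and the same mass of ice, by conservation).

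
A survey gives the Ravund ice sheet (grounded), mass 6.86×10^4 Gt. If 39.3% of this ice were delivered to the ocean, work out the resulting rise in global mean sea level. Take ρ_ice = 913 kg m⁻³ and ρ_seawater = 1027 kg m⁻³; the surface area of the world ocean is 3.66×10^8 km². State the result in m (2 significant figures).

≈ 0.072 m

Ravund: 0.393 × 6.86×10^4 Gt = 2.696×10^16 kg; dividing by ρ_w = 1027 kg m⁻³ gives 2.625×10^13 m³ of water.
Spread over 3.66×10^14 m² of ocean, Δh = 2.625×10^13 / 3.66×10^14 = 0.0717 m.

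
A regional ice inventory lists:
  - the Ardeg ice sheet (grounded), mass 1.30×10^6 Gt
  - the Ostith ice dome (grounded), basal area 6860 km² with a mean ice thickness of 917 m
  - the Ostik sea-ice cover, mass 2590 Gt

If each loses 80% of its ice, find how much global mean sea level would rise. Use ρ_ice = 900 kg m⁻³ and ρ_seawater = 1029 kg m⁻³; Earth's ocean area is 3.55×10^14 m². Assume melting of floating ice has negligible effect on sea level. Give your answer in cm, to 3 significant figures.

≈ 286 cm

Ardeg: 0.8 × 1.30×10^6 Gt = 1.040×10^18 kg; dividing by ρ_w = 1029 kg m⁻³ gives 1.011×10^15 m³ of water.
Ostith: ice volume = 6860 km² × 917 m = 6291 km³; 0.8 × 6291 × (900/1029) = 4402 km³ of water.
The Ostik sea-ice cover is floating and already displaces its own weight of water, so its melt adds essentially nothing to sea level.
Total added water ≈ 1.015×10^15 m³ over 3.55×10^14 m² → Δh = 2.86 m = 286 cm.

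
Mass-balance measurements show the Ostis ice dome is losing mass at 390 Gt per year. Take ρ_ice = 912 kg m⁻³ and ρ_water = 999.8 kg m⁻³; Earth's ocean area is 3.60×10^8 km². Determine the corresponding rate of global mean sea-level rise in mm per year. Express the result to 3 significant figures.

≈ 1.08 mm/yr

ρ_w = 999.8 kg m⁻³. Annual water volume added = 390 Gt / ρ_w = 3.900×10^14 kg / 999.8 kg m⁻³ = 3.901×10^11 m³.
Δh per year = 3.901×10^11 / 3.60×10^14 = 1.08×10^-3 m = 1.08 mm.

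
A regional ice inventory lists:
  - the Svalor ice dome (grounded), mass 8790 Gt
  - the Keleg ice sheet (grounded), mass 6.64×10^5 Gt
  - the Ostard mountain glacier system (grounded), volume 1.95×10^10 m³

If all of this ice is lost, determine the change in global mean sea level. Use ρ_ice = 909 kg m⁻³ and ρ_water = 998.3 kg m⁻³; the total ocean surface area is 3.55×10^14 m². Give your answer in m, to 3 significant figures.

Svalor: 8790 Gt = 8.790×10^15 kg; dividing by ρ_w = 998.3 kg m⁻³ gives 8.805×10^12 m³ of water.
Keleg: 6.64×10^5 Gt = 6.640×10^17 kg; dividing by ρ_w = 998.3 kg m⁻³ gives 6.651×10^14 m³ of water.
Ostard: 1.95×10^10 m³ × (909/998.3) = 1.776×10^10 m³ of water.
Total added water ≈ 6.740×10^14 m³ over 3.55×10^14 m² → Δh = 1.90 m.

≈ 1.90 m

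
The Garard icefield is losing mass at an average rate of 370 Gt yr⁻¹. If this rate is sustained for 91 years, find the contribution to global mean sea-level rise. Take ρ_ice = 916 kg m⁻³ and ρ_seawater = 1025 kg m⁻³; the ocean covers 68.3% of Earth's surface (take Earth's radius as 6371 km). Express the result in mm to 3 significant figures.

≈ 94.3 mm

Total mass lost = 370 Gt/yr × 91 yr = 3.367×10^4 Gt = 3.367×10^16 kg.
ρ_w = 1025 kg m⁻³, so water volume = 3.367×10^16 / 1025 = 3.285×10^13 m³.
Δh = 3.285×10^13 / 3.48×10^14 = 0.0943 m = 94.3 mm.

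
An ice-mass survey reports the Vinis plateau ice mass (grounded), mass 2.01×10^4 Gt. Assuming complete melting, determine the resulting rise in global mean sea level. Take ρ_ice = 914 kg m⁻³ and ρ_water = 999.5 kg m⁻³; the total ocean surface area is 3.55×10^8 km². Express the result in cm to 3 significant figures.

Vinis: 2.01×10^4 Gt = 2.010×10^16 kg; dividing by ρ_w = 999.5 kg m⁻³ gives 2.011×10^13 m³ of water.
Spread over 3.55×10^14 m² of ocean, Δh = 2.011×10^13 / 3.55×10^14 = 0.0566 m = 5.66 cm.

≈ 5.66 cm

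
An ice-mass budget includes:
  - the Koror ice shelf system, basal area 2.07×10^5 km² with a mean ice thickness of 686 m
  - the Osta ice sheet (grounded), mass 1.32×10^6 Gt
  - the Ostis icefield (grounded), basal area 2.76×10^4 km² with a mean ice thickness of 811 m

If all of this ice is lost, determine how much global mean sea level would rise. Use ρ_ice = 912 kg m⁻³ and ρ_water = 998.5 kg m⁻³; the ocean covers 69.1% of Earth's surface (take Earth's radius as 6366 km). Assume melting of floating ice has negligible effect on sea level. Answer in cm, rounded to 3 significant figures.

The Koror ice shelf system is floating and already displaces its own weight of water, so its melt adds essentially nothing to sea level.
Osta: 1.32×10^6 Gt = 1.320×10^18 kg; dividing by ρ_w = 998.5 kg m⁻³ gives 1.322×10^15 m³ of water.
Ostis: ice volume = 2.76×10^4 km² × 811 m = 2.238×10^4 km³; 2.238×10^4 × (912/998.5) = 2.044×10^4 km³ of water.
Total added water ≈ 1.342×10^15 m³ over 3.52×10^14 m² → Δh = 3.81 m = 381 cm.

≈ 381 cm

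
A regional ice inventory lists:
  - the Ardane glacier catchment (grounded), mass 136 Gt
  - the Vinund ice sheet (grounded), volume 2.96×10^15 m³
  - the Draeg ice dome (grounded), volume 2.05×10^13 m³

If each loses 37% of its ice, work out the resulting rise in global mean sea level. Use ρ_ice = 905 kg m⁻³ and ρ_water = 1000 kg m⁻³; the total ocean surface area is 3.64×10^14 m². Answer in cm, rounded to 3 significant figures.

≈ 274 cm

Ardane: 0.37 × 136 Gt = 5.032×10^13 kg; dividing by ρ_w = 1000 kg m⁻³ gives 5.032×10^10 m³ of water.
Vinund: 0.37 × 2.96×10^15 m³ × (905/1000) = 9.912×10^14 m³ of water.
Draeg: 0.37 × 2.05×10^13 m³ × (905/1000) = 6.864×10^12 m³ of water.
Total added water ≈ 9.981×10^14 m³ over 3.64×10^14 m² → Δh = 2.74 m = 274 cm.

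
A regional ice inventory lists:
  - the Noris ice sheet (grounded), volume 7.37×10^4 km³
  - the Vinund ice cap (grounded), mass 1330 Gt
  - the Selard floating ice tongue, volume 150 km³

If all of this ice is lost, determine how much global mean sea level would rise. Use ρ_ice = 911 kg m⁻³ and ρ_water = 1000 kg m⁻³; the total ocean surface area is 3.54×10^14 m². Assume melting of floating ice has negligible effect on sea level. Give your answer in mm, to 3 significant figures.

≈ 193 mm

Noris: 7.37×10^4 km³ × (911/1000) = 6.714×10^4 km³ of water.
Vinund: 1330 Gt = 1.330×10^15 kg; dividing by ρ_w = 1000 kg m⁻³ gives 1.330×10^12 m³ of water.
The Selard floating ice tongue is floating and already displaces its own weight of water, so its melt adds essentially nothing to sea level.
Total added water ≈ 6.847×10^13 m³ over 3.54×10^14 m² → Δh = 0.193 m = 193 mm.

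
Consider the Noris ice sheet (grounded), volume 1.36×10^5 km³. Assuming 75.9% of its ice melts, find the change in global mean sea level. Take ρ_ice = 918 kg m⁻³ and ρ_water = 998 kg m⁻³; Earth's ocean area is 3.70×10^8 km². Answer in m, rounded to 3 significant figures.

Noris: 0.759 × 1.36×10^5 km³ × (918/998) = 9.495×10^4 km³ of water.
Spread over 3.70×10^14 m² of ocean, Δh = 9.495×10^13 / 3.70×10^14 = 0.257 m.

≈ 0.257 m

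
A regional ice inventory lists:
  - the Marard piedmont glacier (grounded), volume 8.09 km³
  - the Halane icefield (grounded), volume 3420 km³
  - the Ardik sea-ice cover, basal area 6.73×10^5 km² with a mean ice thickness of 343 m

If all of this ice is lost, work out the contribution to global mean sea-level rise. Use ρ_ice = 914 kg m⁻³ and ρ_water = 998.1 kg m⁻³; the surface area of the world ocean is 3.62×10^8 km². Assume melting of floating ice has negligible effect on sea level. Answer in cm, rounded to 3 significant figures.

Marard: 8.09 km³ × (914/998.1) = 7.408 km³ of water.
Halane: 3420 km³ × (914/998.1) = 3132 km³ of water.
The Ardik sea-ice cover is floating and already displaces its own weight of water, so its melt adds essentially nothing to sea level.
Total added water ≈ 3.139×10^12 m³ over 3.62×10^14 m² → Δh = 8.67×10^-3 m = 0.867 cm.

≈ 0.867 cm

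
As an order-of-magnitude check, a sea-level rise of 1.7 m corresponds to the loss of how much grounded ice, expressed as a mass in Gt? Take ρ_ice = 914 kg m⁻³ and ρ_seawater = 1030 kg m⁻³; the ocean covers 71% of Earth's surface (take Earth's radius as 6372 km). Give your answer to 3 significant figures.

≈ 6.34×10^5 Gt

Required water volume = Δh × A = 1.7 m × 3.62×10^14 m² = 6.158×10^14 m³.
ρ_w = 1030 kg m⁻³, so the mass of water = 6.158×10^14 m³ × 1030 kg m⁻³ = 6.343×10^17 kg = 6.34×10^5 Gt (and the same mass of ice, by conservation).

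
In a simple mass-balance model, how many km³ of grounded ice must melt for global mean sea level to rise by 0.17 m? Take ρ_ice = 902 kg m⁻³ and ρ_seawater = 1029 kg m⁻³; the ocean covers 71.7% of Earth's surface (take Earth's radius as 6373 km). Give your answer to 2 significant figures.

Required water volume = Δh × A = 0.17 m × 3.66×10^14 m² = 6.221×10^13 m³ = 6.221×10^4 km³.
Ice volume = water volume × ρ_w/ρ_ice = 6.221×10^4 × 1029/902 = 7.1×10^4 km³.

≈ 7.1×10^4 km³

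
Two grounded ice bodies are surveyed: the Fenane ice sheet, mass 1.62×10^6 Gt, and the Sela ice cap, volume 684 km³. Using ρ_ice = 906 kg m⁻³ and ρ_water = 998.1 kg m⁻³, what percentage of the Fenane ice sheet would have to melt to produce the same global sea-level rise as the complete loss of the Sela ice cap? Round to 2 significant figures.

Equal sea-level rise means equal mass of meltwater, i.e. equal mass of ice lost.
Ice mass of Sela: 6.197×10^14 kg; ice mass of Fenane: 1.620×10^18 kg.
Fraction required = 6.197×10^14 / 1.620×10^18 = 3.83×10^-4 → 0.038 %.

≈ 0.038 %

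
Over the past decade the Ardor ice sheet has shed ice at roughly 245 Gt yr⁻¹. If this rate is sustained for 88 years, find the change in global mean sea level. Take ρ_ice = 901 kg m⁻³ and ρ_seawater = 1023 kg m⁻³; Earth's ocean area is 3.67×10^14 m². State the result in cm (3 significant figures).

Total mass lost = 245 Gt/yr × 88 yr = 2.156×10^4 Gt = 2.156×10^16 kg.
ρ_w = 1023 kg m⁻³, so water volume = 2.156×10^16 / 1023 = 2.108×10^13 m³.
Δh = 2.108×10^13 / 3.67×10^14 = 0.0574 m = 5.74 cm.

≈ 5.74 cm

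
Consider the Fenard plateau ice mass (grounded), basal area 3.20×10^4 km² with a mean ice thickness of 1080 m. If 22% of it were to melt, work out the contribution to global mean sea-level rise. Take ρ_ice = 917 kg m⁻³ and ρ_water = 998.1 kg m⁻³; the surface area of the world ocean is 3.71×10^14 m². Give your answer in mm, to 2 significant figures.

≈ 19 mm

Fenard: ice volume = 3.20×10^4 km² × 1080 m = 3.456×10^4 km³; 0.22 × 3.456×10^4 × (917/998.1) = 6985 km³ of water.
Spread over 3.71×10^14 m² of ocean, Δh = 6.985×10^12 / 3.71×10^14 = 0.0188 m = 19 mm.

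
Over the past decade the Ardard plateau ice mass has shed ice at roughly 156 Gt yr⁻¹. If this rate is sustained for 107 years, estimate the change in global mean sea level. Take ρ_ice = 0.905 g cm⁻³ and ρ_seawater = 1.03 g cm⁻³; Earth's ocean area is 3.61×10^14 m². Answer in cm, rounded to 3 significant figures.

Total mass lost = 156 Gt/yr × 107 yr = 1.669×10^4 Gt = 1.669×10^16 kg.
ρ_w = 1.03 g cm⁻³ = 1030 kg m⁻³, so water volume = 1.669×10^16 / 1030 = 1.621×10^13 m³.
Δh = 1.621×10^13 / 3.61×10^14 = 0.0449 m = 4.49 cm.

≈ 4.49 cm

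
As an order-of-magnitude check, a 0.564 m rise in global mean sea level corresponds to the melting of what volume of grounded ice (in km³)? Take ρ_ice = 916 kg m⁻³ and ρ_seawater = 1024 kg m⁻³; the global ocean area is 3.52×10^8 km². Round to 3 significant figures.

≈ 2.22×10^5 km³

Required water volume = Δh × A = 0.564 m × 3.52×10^14 m² = 1.985×10^14 m³ = 1.985×10^5 km³.
Ice volume = water volume × ρ_w/ρ_ice = 1.985×10^5 × 1024/916 = 2.22×10^5 km³.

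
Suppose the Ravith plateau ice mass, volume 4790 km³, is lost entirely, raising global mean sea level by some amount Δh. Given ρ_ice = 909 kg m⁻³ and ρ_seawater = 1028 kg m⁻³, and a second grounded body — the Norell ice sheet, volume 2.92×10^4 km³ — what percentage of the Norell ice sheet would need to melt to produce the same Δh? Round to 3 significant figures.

≈ 16.4 %

Equal sea-level rise means equal mass of meltwater, i.e. equal mass of ice lost.
Ice mass of Ravith: 4.354×10^15 kg; ice mass of Norell: 2.654×10^16 kg.
Fraction required = 4.354×10^15 / 2.654×10^16 = 0.164 → 16.4 %.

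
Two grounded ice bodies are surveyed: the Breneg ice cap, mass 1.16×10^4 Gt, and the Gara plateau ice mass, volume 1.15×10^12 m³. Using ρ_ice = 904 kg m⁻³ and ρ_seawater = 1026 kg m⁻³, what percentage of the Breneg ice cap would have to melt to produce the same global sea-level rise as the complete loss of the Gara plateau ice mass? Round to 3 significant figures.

≈ 8.96 %

Equal sea-level rise means equal mass of meltwater, i.e. equal mass of ice lost.
Ice mass of Gara: 1.040×10^15 kg; ice mass of Breneg: 1.160×10^16 kg.
Fraction required = 1.040×10^15 / 1.160×10^16 = 0.0896 → 8.96 %.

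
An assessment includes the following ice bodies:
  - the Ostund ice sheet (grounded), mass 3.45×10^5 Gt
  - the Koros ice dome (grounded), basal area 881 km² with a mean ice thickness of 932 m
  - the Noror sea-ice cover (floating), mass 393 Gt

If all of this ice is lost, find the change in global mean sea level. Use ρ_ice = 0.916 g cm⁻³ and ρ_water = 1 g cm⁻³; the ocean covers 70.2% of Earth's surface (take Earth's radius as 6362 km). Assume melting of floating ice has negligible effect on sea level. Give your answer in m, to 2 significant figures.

≈ 0.97 m

Ostund: 3.45×10^5 Gt = 3.450×10^17 kg; dividing by ρ_w = 1 g cm⁻³ = 1000 kg m⁻³ gives 3.450×10^14 m³ of water.
Koros: ice volume = 881 km² × 932 m = 821.1 km³; 821.1 × (916/1000) = 752.1 km³ of water.
The Noror sea-ice cover is floating and already displaces its own weight of water, so its melt adds essentially nothing to sea level.
Total added water ≈ 3.458×10^14 m³ over 3.57×10^14 m² → Δh = 0.968 m.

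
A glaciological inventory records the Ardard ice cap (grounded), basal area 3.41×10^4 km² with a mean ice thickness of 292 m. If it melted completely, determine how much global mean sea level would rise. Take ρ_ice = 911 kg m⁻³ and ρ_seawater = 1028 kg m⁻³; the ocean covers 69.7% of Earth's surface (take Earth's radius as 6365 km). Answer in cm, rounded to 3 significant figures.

Ardard: ice volume = 3.41×10^4 km² × 292 m = 9957 km³; 9957 × (911/1028) = 8824 km³ of water.
Spread over 3.55×10^14 m² of ocean, Δh = 8.824×10^12 / 3.55×10^14 = 0.0249 m = 2.49 cm.

≈ 2.49 cm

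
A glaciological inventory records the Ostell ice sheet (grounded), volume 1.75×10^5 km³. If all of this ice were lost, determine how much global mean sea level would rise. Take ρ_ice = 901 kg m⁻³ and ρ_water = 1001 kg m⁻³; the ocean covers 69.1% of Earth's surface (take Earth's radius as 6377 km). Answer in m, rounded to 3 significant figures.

≈ 0.446 m

Ostell: 1.75×10^5 km³ × (901/1001) = 1.575×10^5 km³ of water.
Spread over 3.53×10^14 m² of ocean, Δh = 1.575×10^14 / 3.53×10^14 = 0.446 m.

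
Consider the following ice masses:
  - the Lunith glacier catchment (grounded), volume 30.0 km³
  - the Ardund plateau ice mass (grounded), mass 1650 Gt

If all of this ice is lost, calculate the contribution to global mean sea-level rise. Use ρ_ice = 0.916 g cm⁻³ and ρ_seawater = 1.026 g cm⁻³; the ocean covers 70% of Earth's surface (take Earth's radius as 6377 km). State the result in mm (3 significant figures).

Lunith: 30.0 km³ × (916/1026) = 26.78 km³ of water.
Ardund: 1650 Gt = 1.650×10^15 kg; dividing by ρ_w = 1.026 g cm⁻³ = 1026 kg m⁻³ gives 1.608×10^12 m³ of water.
Total added water ≈ 1.635×10^12 m³ over 3.58×10^14 m² → Δh = 4.57×10^-3 m = 4.57 mm.

≈ 4.57 mm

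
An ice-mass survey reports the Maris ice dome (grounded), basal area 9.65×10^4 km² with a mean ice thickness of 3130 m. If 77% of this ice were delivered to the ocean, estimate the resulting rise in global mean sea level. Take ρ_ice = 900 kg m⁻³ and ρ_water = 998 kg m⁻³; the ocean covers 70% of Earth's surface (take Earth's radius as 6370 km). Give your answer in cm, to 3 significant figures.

Maris: ice volume = 9.65×10^4 km² × 3130 m = 3.020×10^5 km³; 0.77 × 3.020×10^5 × (900/998) = 2.097×10^5 km³ of water.
Spread over 3.57×10^14 m² of ocean, Δh = 2.097×10^14 / 3.57×10^14 = 0.588 m = 58.8 cm.

≈ 58.8 cm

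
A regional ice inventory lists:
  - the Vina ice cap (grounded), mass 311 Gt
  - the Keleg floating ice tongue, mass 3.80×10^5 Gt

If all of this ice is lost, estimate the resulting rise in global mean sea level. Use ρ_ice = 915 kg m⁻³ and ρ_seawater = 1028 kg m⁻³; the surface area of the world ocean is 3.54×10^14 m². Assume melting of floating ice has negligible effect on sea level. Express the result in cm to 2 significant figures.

Vina: 311 Gt = 3.110×10^14 kg; dividing by ρ_w = 1028 kg m⁻³ gives 3.025×10^11 m³ of water.
The Keleg floating ice tongue is floating and already displaces its own weight of water, so its melt adds essentially nothing to sea level.
Total added water ≈ 3.025×10^11 m³ over 3.54×10^14 m² → Δh = 8.55×10^-4 m = 0.085 cm.

≈ 0.085 cm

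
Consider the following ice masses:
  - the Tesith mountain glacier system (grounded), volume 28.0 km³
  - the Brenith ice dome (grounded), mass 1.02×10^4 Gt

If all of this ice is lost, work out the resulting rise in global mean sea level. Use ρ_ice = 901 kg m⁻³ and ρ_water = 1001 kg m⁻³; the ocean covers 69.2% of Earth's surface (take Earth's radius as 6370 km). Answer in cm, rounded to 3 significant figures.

≈ 2.89 cm

Tesith: 28.0 km³ × (901/1001) = 25.20 km³ of water.
Brenith: 1.02×10^4 Gt = 1.020×10^16 kg; dividing by ρ_w = 1001 kg m⁻³ gives 1.019×10^13 m³ of water.
Total added water ≈ 1.022×10^13 m³ over 3.53×10^14 m² → Δh = 0.0289 m = 2.89 cm.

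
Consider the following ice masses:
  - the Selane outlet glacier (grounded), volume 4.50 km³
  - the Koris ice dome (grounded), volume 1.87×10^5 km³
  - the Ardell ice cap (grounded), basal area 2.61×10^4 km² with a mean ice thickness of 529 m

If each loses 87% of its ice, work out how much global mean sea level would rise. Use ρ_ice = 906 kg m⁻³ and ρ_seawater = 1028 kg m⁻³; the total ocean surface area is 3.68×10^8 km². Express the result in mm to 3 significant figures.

Selane: 0.87 × 4.50 km³ × (906/1028) = 3.450 km³ of water.
Koris: 0.87 × 1.87×10^5 km³ × (906/1028) = 1.434×10^5 km³ of water.
Ardell: ice volume = 2.61×10^4 km² × 529 m = 1.381×10^4 km³; 0.87 × 1.381×10^4 × (906/1028) = 1.059×10^4 km³ of water.
Total added water ≈ 1.540×10^14 m³ over 3.68×10^14 m² → Δh = 0.418 m = 418 mm.

≈ 418 mm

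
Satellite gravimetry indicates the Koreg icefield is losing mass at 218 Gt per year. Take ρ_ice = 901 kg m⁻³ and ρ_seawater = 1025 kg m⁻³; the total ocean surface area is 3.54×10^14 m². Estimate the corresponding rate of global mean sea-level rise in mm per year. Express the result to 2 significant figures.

ρ_w = 1025 kg m⁻³. Annual water volume added = 218 Gt / ρ_w = 2.180×10^14 kg / 1025 kg m⁻³ = 2.127×10^11 m³.
Δh per year = 2.127×10^11 / 3.54×10^14 = 6.01×10^-4 m = 0.60 mm.

≈ 0.60 mm/yr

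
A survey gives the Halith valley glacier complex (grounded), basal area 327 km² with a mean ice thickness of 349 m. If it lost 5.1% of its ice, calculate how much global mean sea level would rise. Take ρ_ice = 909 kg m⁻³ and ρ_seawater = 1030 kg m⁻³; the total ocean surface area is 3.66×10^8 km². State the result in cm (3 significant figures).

Halith: ice volume = 327 km² × 349 m = 114.1 km³; 0.051 × 114.1 × (909/1030) = 5.137 km³ of water.
Spread over 3.66×10^14 m² of ocean, Δh = 5.137×10^9 / 3.66×10^14 = 1.40×10^-5 m = 1.40×10^-3 cm.

≈ 1.40×10^-3 cm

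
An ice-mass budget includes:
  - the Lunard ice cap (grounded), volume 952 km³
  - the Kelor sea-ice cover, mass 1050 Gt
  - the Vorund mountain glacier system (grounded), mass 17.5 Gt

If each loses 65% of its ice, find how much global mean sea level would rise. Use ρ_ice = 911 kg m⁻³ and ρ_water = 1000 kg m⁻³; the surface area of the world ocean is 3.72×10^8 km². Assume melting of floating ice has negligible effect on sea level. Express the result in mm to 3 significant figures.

Lunard: 0.65 × 952 km³ × (911/1000) = 563.7 km³ of water.
The Kelor sea-ice cover is floating and already displaces its own weight of water, so its melt adds essentially nothing to sea level.
Vorund: 0.65 × 17.5 Gt = 1.138×10^13 kg; dividing by ρ_w = 1000 kg m⁻³ gives 1.138×10^10 m³ of water.
Total added water ≈ 5.751×10^11 m³ over 3.72×10^14 m² → Δh = 1.55×10^-3 m = 1.55 mm.

≈ 1.55 mm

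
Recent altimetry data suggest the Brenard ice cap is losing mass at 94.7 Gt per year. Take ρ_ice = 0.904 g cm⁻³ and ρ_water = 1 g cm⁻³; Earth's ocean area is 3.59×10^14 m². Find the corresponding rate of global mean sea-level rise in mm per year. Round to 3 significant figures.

≈ 0.264 mm/yr

ρ_w = 1 g cm⁻³ = 1000 kg m⁻³. Annual water volume added = 94.7 Gt / ρ_w = 9.470×10^13 kg / 1000 kg m⁻³ = 9.470×10^10 m³.
Δh per year = 9.470×10^10 / 3.59×10^14 = 2.64×10^-4 m = 0.264 mm.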